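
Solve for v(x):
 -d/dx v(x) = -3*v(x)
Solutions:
 v(x) = C1*exp(3*x)


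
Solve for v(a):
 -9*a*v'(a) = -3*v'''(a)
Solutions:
 v(a) = C1 + Integral(C2*airyai(3^(1/3)*a) + C3*airybi(3^(1/3)*a), a)


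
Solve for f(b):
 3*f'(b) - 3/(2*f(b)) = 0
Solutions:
 f(b) = -sqrt(C1 + b)
 f(b) = sqrt(C1 + b)


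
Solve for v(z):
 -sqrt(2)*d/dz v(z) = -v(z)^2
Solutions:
 v(z) = -2/(C1 + sqrt(2)*z)


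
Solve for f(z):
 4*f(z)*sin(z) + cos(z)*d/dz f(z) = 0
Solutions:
 f(z) = C1*cos(z)^4


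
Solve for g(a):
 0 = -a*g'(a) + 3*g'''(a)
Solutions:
 g(a) = C1 + Integral(C2*airyai(3^(2/3)*a/3) + C3*airybi(3^(2/3)*a/3), a)


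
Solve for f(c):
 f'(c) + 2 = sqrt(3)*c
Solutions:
 f(c) = C1 + sqrt(3)*c^2/2 - 2*c


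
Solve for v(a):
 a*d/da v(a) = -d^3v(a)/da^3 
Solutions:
 v(a) = C1 + Integral(C2*airyai(-a) + C3*airybi(-a), a)


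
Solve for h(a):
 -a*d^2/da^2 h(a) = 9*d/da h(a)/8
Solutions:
 h(a) = C1 + C2/a^(1/8)


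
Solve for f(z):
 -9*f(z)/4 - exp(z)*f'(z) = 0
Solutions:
 f(z) = C1*exp(9*exp(-z)/4)


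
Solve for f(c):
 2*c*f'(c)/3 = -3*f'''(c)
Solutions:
 f(c) = C1 + Integral(C2*airyai(-6^(1/3)*c/3) + C3*airybi(-6^(1/3)*c/3), c)


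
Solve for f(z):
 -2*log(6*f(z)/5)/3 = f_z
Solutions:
 -3*Integral(1/(-log(_y) - log(6) + log(5)), (_y, f(z)))/2 = C1 - z


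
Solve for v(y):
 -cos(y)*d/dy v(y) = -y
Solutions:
 v(y) = C1 + Integral(y/cos(y), y)


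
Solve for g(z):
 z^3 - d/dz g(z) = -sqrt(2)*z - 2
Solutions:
 g(z) = C1 + z^4/4 + sqrt(2)*z^2/2 + 2*z


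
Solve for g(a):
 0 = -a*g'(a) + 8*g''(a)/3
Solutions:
 g(a) = C1 + C2*erfi(sqrt(3)*a/4)


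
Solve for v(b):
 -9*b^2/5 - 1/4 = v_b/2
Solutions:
 v(b) = C1 - 6*b^3/5 - b/2


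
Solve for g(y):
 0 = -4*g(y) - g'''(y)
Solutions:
 g(y) = C3*exp(-2^(2/3)*y) + (C1*sin(2^(2/3)*sqrt(3)*y/2) + C2*cos(2^(2/3)*sqrt(3)*y/2))*exp(2^(2/3)*y/2)


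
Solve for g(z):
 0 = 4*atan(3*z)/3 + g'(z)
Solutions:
 g(z) = C1 - 4*z*atan(3*z)/3 + 2*log(9*z^2 + 1)/9


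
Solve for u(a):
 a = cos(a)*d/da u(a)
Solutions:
 u(a) = C1 + Integral(a/cos(a), a)


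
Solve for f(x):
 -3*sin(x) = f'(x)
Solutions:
 f(x) = C1 + 3*cos(x)


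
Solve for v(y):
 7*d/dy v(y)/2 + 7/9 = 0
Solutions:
 v(y) = C1 - 2*y/9


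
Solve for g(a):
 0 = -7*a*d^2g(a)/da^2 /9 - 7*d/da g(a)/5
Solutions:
 g(a) = C1 + C2/a^(4/5)


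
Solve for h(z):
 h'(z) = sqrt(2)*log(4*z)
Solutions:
 h(z) = C1 + sqrt(2)*z*log(z) - sqrt(2)*z + 2*sqrt(2)*z*log(2)


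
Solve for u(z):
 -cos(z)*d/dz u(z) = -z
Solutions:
 u(z) = C1 + Integral(z/cos(z), z)


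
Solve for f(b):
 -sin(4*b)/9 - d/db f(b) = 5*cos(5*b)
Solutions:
 f(b) = C1 - sin(5*b) + cos(4*b)/36


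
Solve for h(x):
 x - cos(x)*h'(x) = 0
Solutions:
 h(x) = C1 + Integral(x/cos(x), x)


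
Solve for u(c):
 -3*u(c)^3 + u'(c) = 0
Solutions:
 u(c) = -sqrt(2)*sqrt(-1/(C1 + 3*c))/2
 u(c) = sqrt(2)*sqrt(-1/(C1 + 3*c))/2


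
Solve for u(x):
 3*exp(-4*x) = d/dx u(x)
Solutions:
 u(x) = C1 - 3*exp(-4*x)/4


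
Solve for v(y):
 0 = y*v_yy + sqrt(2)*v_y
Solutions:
 v(y) = C1 + C2*y^(1 - sqrt(2))


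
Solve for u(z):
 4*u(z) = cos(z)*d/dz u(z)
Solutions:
 u(z) = C1*(sin(z)^2 + 2*sin(z) + 1)/(sin(z)^2 - 2*sin(z) + 1)


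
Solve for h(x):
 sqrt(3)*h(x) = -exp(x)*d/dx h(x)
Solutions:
 h(x) = C1*exp(sqrt(3)*exp(-x))


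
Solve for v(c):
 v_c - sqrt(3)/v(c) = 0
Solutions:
 v(c) = -sqrt(C1 + 2*sqrt(3)*c)
 v(c) = sqrt(C1 + 2*sqrt(3)*c)


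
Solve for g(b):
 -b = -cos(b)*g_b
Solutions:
 g(b) = C1 + Integral(b/cos(b), b)


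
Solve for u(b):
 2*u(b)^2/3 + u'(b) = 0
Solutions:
 u(b) = 3/(C1 + 2*b)


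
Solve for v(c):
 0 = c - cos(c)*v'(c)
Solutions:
 v(c) = C1 + Integral(c/cos(c), c)


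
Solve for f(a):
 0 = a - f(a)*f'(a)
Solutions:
 f(a) = -sqrt(C1 + a^2)
 f(a) = sqrt(C1 + a^2)


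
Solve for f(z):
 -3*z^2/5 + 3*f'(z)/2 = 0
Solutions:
 f(z) = C1 + 2*z^3/15


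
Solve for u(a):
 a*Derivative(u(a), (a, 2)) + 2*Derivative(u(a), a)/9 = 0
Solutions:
 u(a) = C1 + C2*a^(7/9)


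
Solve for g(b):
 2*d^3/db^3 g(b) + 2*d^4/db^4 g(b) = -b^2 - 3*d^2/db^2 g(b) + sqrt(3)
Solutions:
 g(b) = C1 + C2*b - b^4/36 + 2*b^3/27 + b^2*(4 + 9*sqrt(3))/54 + (C3*sin(sqrt(5)*b/2) + C4*cos(sqrt(5)*b/2))*exp(-b/2)


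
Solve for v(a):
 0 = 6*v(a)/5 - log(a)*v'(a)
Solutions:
 v(a) = C1*exp(6*li(a)/5)


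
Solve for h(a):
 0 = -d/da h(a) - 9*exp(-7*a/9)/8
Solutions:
 h(a) = C1 + 81*exp(-7*a/9)/56


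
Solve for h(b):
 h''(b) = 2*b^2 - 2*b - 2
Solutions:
 h(b) = C1 + C2*b + b^4/6 - b^3/3 - b^2


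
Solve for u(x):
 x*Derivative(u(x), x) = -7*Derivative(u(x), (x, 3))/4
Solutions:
 u(x) = C1 + Integral(C2*airyai(-14^(2/3)*x/7) + C3*airybi(-14^(2/3)*x/7), x)


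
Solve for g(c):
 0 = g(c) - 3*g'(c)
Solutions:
 g(c) = C1*exp(c/3)


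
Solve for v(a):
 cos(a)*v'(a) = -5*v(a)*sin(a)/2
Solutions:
 v(a) = C1*cos(a)^(5/2)


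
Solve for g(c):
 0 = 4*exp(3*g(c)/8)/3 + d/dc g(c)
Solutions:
 g(c) = 8*log((-1 - sqrt(3)*I)*(1/(C1 + 4*c))^(1/3))
 g(c) = 8*log((-1 + sqrt(3)*I)*(1/(C1 + 4*c))^(1/3))
 g(c) = 8*log(1/(C1 + 4*c))/3 + 8*log(2)


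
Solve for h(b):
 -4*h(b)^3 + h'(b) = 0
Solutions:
 h(b) = -sqrt(2)*sqrt(-1/(C1 + 4*b))/2
 h(b) = sqrt(2)*sqrt(-1/(C1 + 4*b))/2


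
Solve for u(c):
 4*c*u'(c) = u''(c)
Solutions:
 u(c) = C1 + C2*erfi(sqrt(2)*c)


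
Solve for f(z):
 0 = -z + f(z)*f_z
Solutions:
 f(z) = -sqrt(C1 + z^2)
 f(z) = sqrt(C1 + z^2)


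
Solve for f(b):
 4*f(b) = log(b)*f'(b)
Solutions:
 f(b) = C1*exp(4*li(b))


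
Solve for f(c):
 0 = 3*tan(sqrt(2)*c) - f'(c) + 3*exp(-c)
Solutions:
 f(c) = C1 + 3*sqrt(2)*log(tan(sqrt(2)*c)^2 + 1)/4 - 3*exp(-c)


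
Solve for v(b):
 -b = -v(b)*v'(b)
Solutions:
 v(b) = -sqrt(C1 + b^2)
 v(b) = sqrt(C1 + b^2)


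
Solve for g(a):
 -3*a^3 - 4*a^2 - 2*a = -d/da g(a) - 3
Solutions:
 g(a) = C1 + 3*a^4/4 + 4*a^3/3 + a^2 - 3*a


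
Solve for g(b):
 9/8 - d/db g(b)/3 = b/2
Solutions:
 g(b) = C1 - 3*b^2/4 + 27*b/8


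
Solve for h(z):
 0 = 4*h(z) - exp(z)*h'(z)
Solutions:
 h(z) = C1*exp(-4*exp(-z))


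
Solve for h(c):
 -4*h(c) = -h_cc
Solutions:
 h(c) = C1*exp(-2*c) + C2*exp(2*c)


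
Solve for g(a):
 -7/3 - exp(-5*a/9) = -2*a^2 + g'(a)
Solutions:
 g(a) = C1 + 2*a^3/3 - 7*a/3 + 9*exp(-5*a/9)/5


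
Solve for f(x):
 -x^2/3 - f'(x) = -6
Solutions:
 f(x) = C1 - x^3/9 + 6*x


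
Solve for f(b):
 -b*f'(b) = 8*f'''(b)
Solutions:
 f(b) = C1 + Integral(C2*airyai(-b/2) + C3*airybi(-b/2), b)


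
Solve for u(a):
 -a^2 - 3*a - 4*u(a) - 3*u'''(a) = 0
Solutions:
 u(a) = C3*exp(-6^(2/3)*a/3) - a^2/4 - 3*a/4 + (C1*sin(2^(2/3)*3^(1/6)*a/2) + C2*cos(2^(2/3)*3^(1/6)*a/2))*exp(6^(2/3)*a/6)


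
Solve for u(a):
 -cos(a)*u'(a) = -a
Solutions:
 u(a) = C1 + Integral(a/cos(a), a)


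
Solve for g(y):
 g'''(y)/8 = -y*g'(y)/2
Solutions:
 g(y) = C1 + Integral(C2*airyai(-2^(2/3)*y) + C3*airybi(-2^(2/3)*y), y)


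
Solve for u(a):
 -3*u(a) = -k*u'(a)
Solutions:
 u(a) = C1*exp(3*a/k)


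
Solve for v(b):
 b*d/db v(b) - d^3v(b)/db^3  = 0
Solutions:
 v(b) = C1 + Integral(C2*airyai(b) + C3*airybi(b), b)


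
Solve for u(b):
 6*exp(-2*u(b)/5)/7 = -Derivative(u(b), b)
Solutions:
 u(b) = 5*log(-sqrt(C1 - 6*b)) - 5*log(35) + 5*log(70)/2
 u(b) = 5*log(C1 - 6*b)/2 - 5*log(35) + 5*log(70)/2


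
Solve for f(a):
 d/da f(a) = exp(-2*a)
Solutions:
 f(a) = C1 - exp(-2*a)/2


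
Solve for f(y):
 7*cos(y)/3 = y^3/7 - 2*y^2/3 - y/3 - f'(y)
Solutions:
 f(y) = C1 + y^4/28 - 2*y^3/9 - y^2/6 - 7*sin(y)/3


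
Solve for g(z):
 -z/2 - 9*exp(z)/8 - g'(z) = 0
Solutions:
 g(z) = C1 - z^2/4 - 9*exp(z)/8


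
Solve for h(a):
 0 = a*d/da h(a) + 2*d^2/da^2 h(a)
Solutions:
 h(a) = C1 + C2*erf(a/2)


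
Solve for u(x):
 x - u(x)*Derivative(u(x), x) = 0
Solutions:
 u(x) = -sqrt(C1 + x^2)
 u(x) = sqrt(C1 + x^2)


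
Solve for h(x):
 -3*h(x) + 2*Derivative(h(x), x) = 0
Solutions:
 h(x) = C1*exp(3*x/2)


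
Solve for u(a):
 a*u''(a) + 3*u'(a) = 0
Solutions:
 u(a) = C1 + C2/a^2


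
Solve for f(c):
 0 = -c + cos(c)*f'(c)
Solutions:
 f(c) = C1 + Integral(c/cos(c), c)


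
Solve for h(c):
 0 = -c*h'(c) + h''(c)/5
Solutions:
 h(c) = C1 + C2*erfi(sqrt(10)*c/2)


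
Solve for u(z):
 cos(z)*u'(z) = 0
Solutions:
 u(z) = C1


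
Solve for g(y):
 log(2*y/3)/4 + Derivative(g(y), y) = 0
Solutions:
 g(y) = C1 - y*log(y)/4 - y*log(2)/4 + y/4 + y*log(3)/4


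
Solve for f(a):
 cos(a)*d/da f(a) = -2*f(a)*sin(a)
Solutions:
 f(a) = C1*cos(a)^2


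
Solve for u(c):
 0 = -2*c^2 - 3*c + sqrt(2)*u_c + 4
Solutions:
 u(c) = C1 + sqrt(2)*c^3/3 + 3*sqrt(2)*c^2/4 - 2*sqrt(2)*c


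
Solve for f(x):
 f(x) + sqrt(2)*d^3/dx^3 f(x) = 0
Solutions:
 f(x) = C3*exp(-2^(5/6)*x/2) + (C1*sin(2^(5/6)*sqrt(3)*x/4) + C2*cos(2^(5/6)*sqrt(3)*x/4))*exp(2^(5/6)*x/4)


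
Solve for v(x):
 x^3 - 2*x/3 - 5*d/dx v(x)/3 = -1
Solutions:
 v(x) = C1 + 3*x^4/20 - x^2/5 + 3*x/5


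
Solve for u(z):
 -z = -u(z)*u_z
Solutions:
 u(z) = -sqrt(C1 + z^2)
 u(z) = sqrt(C1 + z^2)


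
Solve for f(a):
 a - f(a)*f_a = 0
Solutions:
 f(a) = -sqrt(C1 + a^2)
 f(a) = sqrt(C1 + a^2)


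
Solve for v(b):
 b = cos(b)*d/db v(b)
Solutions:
 v(b) = C1 + Integral(b/cos(b), b)


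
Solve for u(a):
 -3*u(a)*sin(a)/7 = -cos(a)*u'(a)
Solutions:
 u(a) = C1/cos(a)^(3/7)


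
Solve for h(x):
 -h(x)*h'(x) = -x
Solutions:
 h(x) = -sqrt(C1 + x^2)
 h(x) = sqrt(C1 + x^2)


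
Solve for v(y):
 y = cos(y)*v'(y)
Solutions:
 v(y) = C1 + Integral(y/cos(y), y)


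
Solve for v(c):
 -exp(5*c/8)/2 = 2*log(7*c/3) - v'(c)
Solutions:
 v(c) = C1 + 2*c*log(c) + 2*c*(-log(3) - 1 + log(7)) + 4*exp(5*c/8)/5


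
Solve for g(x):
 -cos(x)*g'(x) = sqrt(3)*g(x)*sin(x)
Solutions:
 g(x) = C1*cos(x)^(sqrt(3))


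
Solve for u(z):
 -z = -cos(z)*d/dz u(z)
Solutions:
 u(z) = C1 + Integral(z/cos(z), z)


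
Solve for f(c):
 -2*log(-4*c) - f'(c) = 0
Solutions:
 f(c) = C1 - 2*c*log(-c) + 2*c*(1 - 2*log(2))


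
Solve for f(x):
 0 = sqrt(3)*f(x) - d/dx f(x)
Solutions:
 f(x) = C1*exp(sqrt(3)*x)


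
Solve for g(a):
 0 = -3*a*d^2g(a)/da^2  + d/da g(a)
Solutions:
 g(a) = C1 + C2*a^(4/3)


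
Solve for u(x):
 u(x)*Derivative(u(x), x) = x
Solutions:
 u(x) = -sqrt(C1 + x^2)
 u(x) = sqrt(C1 + x^2)


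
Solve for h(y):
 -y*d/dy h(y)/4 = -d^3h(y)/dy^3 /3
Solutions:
 h(y) = C1 + Integral(C2*airyai(6^(1/3)*y/2) + C3*airybi(6^(1/3)*y/2), y)


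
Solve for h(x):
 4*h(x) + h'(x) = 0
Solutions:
 h(x) = C1*exp(-4*x)


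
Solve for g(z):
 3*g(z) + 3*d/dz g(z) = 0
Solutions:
 g(z) = C1*exp(-z)


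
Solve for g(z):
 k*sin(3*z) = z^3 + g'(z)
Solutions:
 g(z) = C1 - k*cos(3*z)/3 - z^4/4


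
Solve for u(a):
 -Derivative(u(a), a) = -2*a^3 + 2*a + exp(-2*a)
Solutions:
 u(a) = C1 + a^4/2 - a^2 + exp(-2*a)/2


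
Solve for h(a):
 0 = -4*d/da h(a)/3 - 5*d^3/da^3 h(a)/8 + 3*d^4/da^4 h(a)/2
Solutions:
 h(a) = C1 + C2*exp(a*(-(144*sqrt(20986) + 20861)^(1/3) - 25/(144*sqrt(20986) + 20861)^(1/3) + 10)/72)*sin(sqrt(3)*a*(-(144*sqrt(20986) + 20861)^(1/3) + 25/(144*sqrt(20986) + 20861)^(1/3))/72) + C3*exp(a*(-(144*sqrt(20986) + 20861)^(1/3) - 25/(144*sqrt(20986) + 20861)^(1/3) + 10)/72)*cos(sqrt(3)*a*(-(144*sqrt(20986) + 20861)^(1/3) + 25/(144*sqrt(20986) + 20861)^(1/3))/72) + C4*exp(a*(25/(144*sqrt(20986) + 20861)^(1/3) + 5 + (144*sqrt(20986) + 20861)^(1/3))/36)


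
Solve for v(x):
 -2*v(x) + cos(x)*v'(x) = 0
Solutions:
 v(x) = C1*(sin(x) + 1)/(sin(x) - 1)


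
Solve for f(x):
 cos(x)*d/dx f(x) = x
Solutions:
 f(x) = C1 + Integral(x/cos(x), x)


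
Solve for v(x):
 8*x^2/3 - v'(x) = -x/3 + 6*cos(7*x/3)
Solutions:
 v(x) = C1 + 8*x^3/9 + x^2/6 - 18*sin(7*x/3)/7


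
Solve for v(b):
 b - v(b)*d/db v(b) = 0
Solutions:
 v(b) = -sqrt(C1 + b^2)
 v(b) = sqrt(C1 + b^2)


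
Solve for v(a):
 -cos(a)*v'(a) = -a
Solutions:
 v(a) = C1 + Integral(a/cos(a), a)


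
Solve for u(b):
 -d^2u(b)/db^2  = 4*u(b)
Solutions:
 u(b) = C1*sin(2*b) + C2*cos(2*b)


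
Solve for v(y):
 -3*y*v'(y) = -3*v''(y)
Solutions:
 v(y) = C1 + C2*erfi(sqrt(2)*y/2)


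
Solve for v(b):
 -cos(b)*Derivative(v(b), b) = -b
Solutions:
 v(b) = C1 + Integral(b/cos(b), b)


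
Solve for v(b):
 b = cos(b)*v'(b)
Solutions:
 v(b) = C1 + Integral(b/cos(b), b)


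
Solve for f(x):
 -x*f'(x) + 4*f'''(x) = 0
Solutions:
 f(x) = C1 + Integral(C2*airyai(2^(1/3)*x/2) + C3*airybi(2^(1/3)*x/2), x)


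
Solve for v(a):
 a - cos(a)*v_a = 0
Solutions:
 v(a) = C1 + Integral(a/cos(a), a)


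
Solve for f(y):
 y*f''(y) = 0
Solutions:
 f(y) = C1 + C2*y


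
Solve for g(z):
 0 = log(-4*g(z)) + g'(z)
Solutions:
 Integral(1/(log(-_y) + 2*log(2)), (_y, g(z))) = C1 - z


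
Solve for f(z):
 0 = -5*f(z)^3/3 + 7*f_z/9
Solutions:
 f(z) = -sqrt(14)*sqrt(-1/(C1 + 15*z))/2
 f(z) = sqrt(14)*sqrt(-1/(C1 + 15*z))/2


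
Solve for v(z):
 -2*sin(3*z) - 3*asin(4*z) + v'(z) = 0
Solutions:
 v(z) = C1 + 3*z*asin(4*z) + 3*sqrt(1 - 16*z^2)/4 - 2*cos(3*z)/3


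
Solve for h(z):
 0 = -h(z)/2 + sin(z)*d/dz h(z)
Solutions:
 h(z) = C1*(cos(z) - 1)^(1/4)/(cos(z) + 1)^(1/4)


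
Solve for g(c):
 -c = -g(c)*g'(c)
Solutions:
 g(c) = -sqrt(C1 + c^2)
 g(c) = sqrt(C1 + c^2)


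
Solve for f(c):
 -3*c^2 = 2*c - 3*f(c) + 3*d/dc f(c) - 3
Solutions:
 f(c) = C1*exp(c) + c^2 + 8*c/3 + 5/3


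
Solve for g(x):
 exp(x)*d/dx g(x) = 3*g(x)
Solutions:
 g(x) = C1*exp(-3*exp(-x))


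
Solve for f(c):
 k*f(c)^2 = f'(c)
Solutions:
 f(c) = -1/(C1 + c*k)


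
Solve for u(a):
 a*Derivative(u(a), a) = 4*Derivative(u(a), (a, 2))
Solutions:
 u(a) = C1 + C2*erfi(sqrt(2)*a/4)


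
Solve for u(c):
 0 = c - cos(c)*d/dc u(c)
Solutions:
 u(c) = C1 + Integral(c/cos(c), c)


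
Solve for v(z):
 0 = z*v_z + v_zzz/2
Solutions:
 v(z) = C1 + Integral(C2*airyai(-2^(1/3)*z) + C3*airybi(-2^(1/3)*z), z)


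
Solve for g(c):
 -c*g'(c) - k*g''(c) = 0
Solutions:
 g(c) = C1 + C2*sqrt(k)*erf(sqrt(2)*c*sqrt(1/k)/2)


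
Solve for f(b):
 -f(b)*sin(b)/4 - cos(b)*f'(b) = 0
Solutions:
 f(b) = C1*cos(b)^(1/4)


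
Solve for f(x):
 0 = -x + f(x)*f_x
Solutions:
 f(x) = -sqrt(C1 + x^2)
 f(x) = sqrt(C1 + x^2)


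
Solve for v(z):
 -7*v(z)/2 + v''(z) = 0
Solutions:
 v(z) = C1*exp(-sqrt(14)*z/2) + C2*exp(sqrt(14)*z/2)


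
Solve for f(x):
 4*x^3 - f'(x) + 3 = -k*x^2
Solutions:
 f(x) = C1 + k*x^3/3 + x^4 + 3*x


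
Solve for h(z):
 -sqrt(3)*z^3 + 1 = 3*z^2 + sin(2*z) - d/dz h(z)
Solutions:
 h(z) = C1 + sqrt(3)*z^4/4 + z^3 - z - cos(2*z)/2


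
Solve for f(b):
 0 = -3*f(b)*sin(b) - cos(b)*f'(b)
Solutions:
 f(b) = C1*cos(b)^3


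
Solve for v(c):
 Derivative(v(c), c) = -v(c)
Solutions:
 v(c) = C1*exp(-c)


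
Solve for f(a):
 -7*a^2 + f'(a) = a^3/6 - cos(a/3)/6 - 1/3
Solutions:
 f(a) = C1 + a^4/24 + 7*a^3/3 - a/3 - sin(a/3)/2


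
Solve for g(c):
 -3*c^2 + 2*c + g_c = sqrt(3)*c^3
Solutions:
 g(c) = C1 + sqrt(3)*c^4/4 + c^3 - c^2


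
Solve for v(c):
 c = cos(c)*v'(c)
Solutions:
 v(c) = C1 + Integral(c/cos(c), c)


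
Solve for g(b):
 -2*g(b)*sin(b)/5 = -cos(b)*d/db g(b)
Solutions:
 g(b) = C1/cos(b)^(2/5)


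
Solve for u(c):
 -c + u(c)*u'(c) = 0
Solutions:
 u(c) = -sqrt(C1 + c^2)
 u(c) = sqrt(C1 + c^2)


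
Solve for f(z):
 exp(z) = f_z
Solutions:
 f(z) = C1 + exp(z)


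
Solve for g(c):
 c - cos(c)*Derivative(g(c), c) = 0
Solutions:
 g(c) = C1 + Integral(c/cos(c), c)


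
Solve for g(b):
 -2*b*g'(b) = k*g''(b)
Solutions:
 g(b) = C1 + C2*sqrt(k)*erf(b*sqrt(1/k))


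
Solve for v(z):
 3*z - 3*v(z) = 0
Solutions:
 v(z) = z


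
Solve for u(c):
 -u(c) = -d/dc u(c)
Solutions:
 u(c) = C1*exp(c)


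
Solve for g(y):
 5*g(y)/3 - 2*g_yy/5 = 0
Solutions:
 g(y) = C1*exp(-5*sqrt(6)*y/6) + C2*exp(5*sqrt(6)*y/6)


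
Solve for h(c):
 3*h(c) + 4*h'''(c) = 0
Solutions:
 h(c) = C3*exp(-6^(1/3)*c/2) + (C1*sin(2^(1/3)*3^(5/6)*c/4) + C2*cos(2^(1/3)*3^(5/6)*c/4))*exp(6^(1/3)*c/4)


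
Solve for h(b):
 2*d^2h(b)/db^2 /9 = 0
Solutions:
 h(b) = C1 + C2*b


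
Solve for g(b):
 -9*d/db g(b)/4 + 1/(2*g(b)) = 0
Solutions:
 g(b) = -sqrt(C1 + 4*b)/3
 g(b) = sqrt(C1 + 4*b)/3


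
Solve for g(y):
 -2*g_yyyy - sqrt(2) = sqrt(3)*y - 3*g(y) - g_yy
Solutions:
 g(y) = C1*exp(-sqrt(6)*y/2) + C2*exp(sqrt(6)*y/2) + C3*sin(y) + C4*cos(y) + sqrt(3)*y/3 + sqrt(2)/3


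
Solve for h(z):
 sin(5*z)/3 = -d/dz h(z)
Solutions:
 h(z) = C1 + cos(5*z)/15


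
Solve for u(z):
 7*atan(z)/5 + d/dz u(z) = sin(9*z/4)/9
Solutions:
 u(z) = C1 - 7*z*atan(z)/5 + 7*log(z^2 + 1)/10 - 4*cos(9*z/4)/81


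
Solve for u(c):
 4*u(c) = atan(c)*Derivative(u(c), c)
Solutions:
 u(c) = C1*exp(4*Integral(1/atan(c), c))


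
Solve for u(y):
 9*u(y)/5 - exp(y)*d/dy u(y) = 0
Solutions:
 u(y) = C1*exp(-9*exp(-y)/5)


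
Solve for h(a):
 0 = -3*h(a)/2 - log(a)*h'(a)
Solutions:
 h(a) = C1*exp(-3*li(a)/2)


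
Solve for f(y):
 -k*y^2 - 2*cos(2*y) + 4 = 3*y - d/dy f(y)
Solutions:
 f(y) = C1 + k*y^3/3 + 3*y^2/2 - 4*y + sin(2*y)


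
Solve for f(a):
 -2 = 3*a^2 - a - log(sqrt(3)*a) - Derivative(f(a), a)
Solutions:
 f(a) = C1 + a^3 - a^2/2 - a*log(a) - a*log(3)/2 + 3*a


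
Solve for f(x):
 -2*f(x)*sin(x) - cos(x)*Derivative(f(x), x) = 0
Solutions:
 f(x) = C1*cos(x)^2


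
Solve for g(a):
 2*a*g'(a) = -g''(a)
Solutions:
 g(a) = C1 + C2*erf(a)


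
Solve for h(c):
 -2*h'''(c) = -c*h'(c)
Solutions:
 h(c) = C1 + Integral(C2*airyai(2^(2/3)*c/2) + C3*airybi(2^(2/3)*c/2), c)


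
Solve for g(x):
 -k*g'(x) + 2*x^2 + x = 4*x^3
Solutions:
 g(x) = C1 - x^4/k + 2*x^3/(3*k) + x^2/(2*k)


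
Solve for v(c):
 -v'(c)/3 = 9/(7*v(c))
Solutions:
 v(c) = -sqrt(C1 - 378*c)/7
 v(c) = sqrt(C1 - 378*c)/7


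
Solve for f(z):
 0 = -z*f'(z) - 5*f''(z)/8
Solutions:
 f(z) = C1 + C2*erf(2*sqrt(5)*z/5)


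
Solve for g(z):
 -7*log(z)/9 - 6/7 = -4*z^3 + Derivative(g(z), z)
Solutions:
 g(z) = C1 + z^4 - 7*z*log(z)/9 - 5*z/63


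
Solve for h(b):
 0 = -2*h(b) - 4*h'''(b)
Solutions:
 h(b) = C3*exp(-2^(2/3)*b/2) + (C1*sin(2^(2/3)*sqrt(3)*b/4) + C2*cos(2^(2/3)*sqrt(3)*b/4))*exp(2^(2/3)*b/4)


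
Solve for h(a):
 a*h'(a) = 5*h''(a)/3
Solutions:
 h(a) = C1 + C2*erfi(sqrt(30)*a/10)


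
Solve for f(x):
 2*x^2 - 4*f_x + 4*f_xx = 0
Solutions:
 f(x) = C1 + C2*exp(x) + x^3/6 + x^2/2 + x


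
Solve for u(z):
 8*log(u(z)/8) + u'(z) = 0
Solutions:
 -Integral(1/(-log(_y) + 3*log(2)), (_y, u(z)))/8 = C1 - z


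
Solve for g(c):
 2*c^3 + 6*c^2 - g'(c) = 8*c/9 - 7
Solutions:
 g(c) = C1 + c^4/2 + 2*c^3 - 4*c^2/9 + 7*c


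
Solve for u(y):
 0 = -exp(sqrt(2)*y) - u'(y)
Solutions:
 u(y) = C1 - sqrt(2)*exp(sqrt(2)*y)/2


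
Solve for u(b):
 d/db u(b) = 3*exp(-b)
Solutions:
 u(b) = C1 - 3*exp(-b)


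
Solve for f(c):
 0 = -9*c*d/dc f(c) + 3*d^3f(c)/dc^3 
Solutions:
 f(c) = C1 + Integral(C2*airyai(3^(1/3)*c) + C3*airybi(3^(1/3)*c), c)


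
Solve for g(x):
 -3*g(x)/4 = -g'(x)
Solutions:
 g(x) = C1*exp(3*x/4)


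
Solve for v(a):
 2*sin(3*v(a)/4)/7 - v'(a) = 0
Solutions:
 -2*a/7 + 2*log(cos(3*v(a)/4) - 1)/3 - 2*log(cos(3*v(a)/4) + 1)/3 = C1


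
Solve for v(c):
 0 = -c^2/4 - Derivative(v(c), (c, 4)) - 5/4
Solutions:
 v(c) = C1 + C2*c + C3*c^2 + C4*c^3 - c^6/1440 - 5*c^4/96


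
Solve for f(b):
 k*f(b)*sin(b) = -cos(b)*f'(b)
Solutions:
 f(b) = C1*exp(k*log(cos(b)))


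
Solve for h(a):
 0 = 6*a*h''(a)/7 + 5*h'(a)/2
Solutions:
 h(a) = C1 + C2/a^(23/12)


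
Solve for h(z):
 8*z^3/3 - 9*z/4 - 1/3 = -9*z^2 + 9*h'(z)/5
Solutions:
 h(z) = C1 + 10*z^4/27 + 5*z^3/3 - 5*z^2/8 - 5*z/27


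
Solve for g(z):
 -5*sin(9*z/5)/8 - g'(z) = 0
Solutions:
 g(z) = C1 + 25*cos(9*z/5)/72


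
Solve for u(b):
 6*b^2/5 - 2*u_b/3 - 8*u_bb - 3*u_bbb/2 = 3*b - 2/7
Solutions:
 u(b) = C1 + C2*exp(2*b*(-4 + sqrt(15))/3) + C3*exp(-2*b*(sqrt(15) + 4)/3) + 3*b^3/5 - 477*b^2/20 + 39531*b/70


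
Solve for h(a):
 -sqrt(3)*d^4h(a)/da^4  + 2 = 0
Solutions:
 h(a) = C1 + C2*a + C3*a^2 + C4*a^3 + sqrt(3)*a^4/36


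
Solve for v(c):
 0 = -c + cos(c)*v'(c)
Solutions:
 v(c) = C1 + Integral(c/cos(c), c)


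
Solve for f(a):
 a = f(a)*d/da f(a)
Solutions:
 f(a) = -sqrt(C1 + a^2)
 f(a) = sqrt(C1 + a^2)


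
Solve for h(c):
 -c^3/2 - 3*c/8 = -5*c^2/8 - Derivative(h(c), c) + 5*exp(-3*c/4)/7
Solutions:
 h(c) = C1 + c^4/8 - 5*c^3/24 + 3*c^2/16 - 20*exp(-3*c/4)/21


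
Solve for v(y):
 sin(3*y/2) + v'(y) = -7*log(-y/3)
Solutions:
 v(y) = C1 - 7*y*log(-y) + 7*y + 7*y*log(3) + 2*cos(3*y/2)/3


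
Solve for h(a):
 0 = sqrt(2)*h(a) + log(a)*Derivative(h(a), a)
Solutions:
 h(a) = C1*exp(-sqrt(2)*li(a))


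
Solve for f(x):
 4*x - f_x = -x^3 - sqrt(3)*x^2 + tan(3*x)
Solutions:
 f(x) = C1 + x^4/4 + sqrt(3)*x^3/3 + 2*x^2 + log(cos(3*x))/3


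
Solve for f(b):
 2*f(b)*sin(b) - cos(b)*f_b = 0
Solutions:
 f(b) = C1/cos(b)^2


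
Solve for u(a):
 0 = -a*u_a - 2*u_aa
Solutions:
 u(a) = C1 + C2*erf(a/2)


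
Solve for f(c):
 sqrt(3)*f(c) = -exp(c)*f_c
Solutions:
 f(c) = C1*exp(sqrt(3)*exp(-c))


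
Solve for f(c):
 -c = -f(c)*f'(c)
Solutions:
 f(c) = -sqrt(C1 + c^2)
 f(c) = sqrt(C1 + c^2)


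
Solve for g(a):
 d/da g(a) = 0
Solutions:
 g(a) = C1


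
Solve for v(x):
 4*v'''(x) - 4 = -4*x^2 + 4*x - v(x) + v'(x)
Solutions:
 v(x) = C1*exp(3^(1/3)*x*(3^(1/3)/(sqrt(78) + 9)^(1/3) + (sqrt(78) + 9)^(1/3))/12)*sin(3^(1/6)*x*(-3^(2/3)*(sqrt(78) + 9)^(1/3) + 3/(sqrt(78) + 9)^(1/3))/12) + C2*exp(3^(1/3)*x*(3^(1/3)/(sqrt(78) + 9)^(1/3) + (sqrt(78) + 9)^(1/3))/12)*cos(3^(1/6)*x*(-3^(2/3)*(sqrt(78) + 9)^(1/3) + 3/(sqrt(78) + 9)^(1/3))/12) + C3*exp(-3^(1/3)*x*(3^(1/3)/(sqrt(78) + 9)^(1/3) + (sqrt(78) + 9)^(1/3))/6) - 4*x^2 - 4*x


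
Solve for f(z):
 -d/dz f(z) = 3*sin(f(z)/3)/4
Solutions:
 3*z/4 + 3*log(cos(f(z)/3) - 1)/2 - 3*log(cos(f(z)/3) + 1)/2 = C1


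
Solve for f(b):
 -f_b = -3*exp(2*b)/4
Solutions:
 f(b) = C1 + 3*exp(2*b)/8


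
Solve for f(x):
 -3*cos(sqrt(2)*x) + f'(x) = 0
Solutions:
 f(x) = C1 + 3*sqrt(2)*sin(sqrt(2)*x)/2


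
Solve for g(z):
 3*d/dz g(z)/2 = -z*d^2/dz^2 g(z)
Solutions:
 g(z) = C1 + C2/sqrt(z)


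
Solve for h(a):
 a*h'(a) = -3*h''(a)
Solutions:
 h(a) = C1 + C2*erf(sqrt(6)*a/6)


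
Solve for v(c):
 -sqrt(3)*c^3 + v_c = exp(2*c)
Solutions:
 v(c) = C1 + sqrt(3)*c^4/4 + exp(2*c)/2


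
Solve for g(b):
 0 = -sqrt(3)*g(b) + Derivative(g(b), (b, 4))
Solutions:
 g(b) = C1*exp(-3^(1/8)*b) + C2*exp(3^(1/8)*b) + C3*sin(3^(1/8)*b) + C4*cos(3^(1/8)*b)


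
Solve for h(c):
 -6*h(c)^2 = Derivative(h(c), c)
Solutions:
 h(c) = 1/(C1 + 6*c)


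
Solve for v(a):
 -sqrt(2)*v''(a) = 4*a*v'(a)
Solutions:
 v(a) = C1 + C2*erf(2^(1/4)*a)


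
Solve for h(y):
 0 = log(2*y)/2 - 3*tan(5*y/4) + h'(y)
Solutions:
 h(y) = C1 - y*log(y)/2 - y*log(2)/2 + y/2 - 12*log(cos(5*y/4))/5


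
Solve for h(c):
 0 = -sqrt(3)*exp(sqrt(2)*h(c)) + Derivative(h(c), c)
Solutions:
 h(c) = sqrt(2)*(2*log(-1/(C1 + sqrt(3)*c)) - log(2))/4


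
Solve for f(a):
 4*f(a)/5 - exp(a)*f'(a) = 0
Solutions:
 f(a) = C1*exp(-4*exp(-a)/5)


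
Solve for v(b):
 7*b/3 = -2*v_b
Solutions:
 v(b) = C1 - 7*b^2/12


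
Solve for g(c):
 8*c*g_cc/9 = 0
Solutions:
 g(c) = C1 + C2*c


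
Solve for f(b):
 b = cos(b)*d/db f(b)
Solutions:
 f(b) = C1 + Integral(b/cos(b), b)


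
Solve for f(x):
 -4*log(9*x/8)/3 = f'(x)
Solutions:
 f(x) = C1 - 4*x*log(x)/3 - 8*x*log(3)/3 + 4*x/3 + 4*x*log(2)


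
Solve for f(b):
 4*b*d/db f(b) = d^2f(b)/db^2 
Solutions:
 f(b) = C1 + C2*erfi(sqrt(2)*b)


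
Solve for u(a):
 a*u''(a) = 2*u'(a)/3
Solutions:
 u(a) = C1 + C2*a^(5/3)


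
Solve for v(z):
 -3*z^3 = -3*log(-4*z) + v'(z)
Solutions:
 v(z) = C1 - 3*z^4/4 + 3*z*log(-z) + 3*z*(-1 + 2*log(2))


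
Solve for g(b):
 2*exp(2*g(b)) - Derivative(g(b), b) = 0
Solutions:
 g(b) = log(-sqrt(-1/(C1 + 2*b))) - log(2)/2
 g(b) = log(-1/(C1 + 2*b))/2 - log(2)/2


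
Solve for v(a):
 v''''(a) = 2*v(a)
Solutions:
 v(a) = C1*exp(-2^(1/4)*a) + C2*exp(2^(1/4)*a) + C3*sin(2^(1/4)*a) + C4*cos(2^(1/4)*a)


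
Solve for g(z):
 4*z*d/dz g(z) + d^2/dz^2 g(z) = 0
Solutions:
 g(z) = C1 + C2*erf(sqrt(2)*z)


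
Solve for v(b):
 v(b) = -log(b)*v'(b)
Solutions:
 v(b) = C1*exp(-li(b))


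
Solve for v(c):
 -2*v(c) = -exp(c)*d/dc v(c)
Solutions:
 v(c) = C1*exp(-2*exp(-c))


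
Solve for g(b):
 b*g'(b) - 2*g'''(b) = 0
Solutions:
 g(b) = C1 + Integral(C2*airyai(2^(2/3)*b/2) + C3*airybi(2^(2/3)*b/2), b)


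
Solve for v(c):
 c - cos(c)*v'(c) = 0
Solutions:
 v(c) = C1 + Integral(c/cos(c), c)


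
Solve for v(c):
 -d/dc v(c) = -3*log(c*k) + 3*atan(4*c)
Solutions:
 v(c) = C1 + 3*c*log(c*k) - 3*c*atan(4*c) - 3*c + 3*log(16*c^2 + 1)/8


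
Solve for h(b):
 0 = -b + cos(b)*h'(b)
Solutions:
 h(b) = C1 + Integral(b/cos(b), b)


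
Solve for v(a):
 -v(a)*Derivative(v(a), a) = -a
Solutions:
 v(a) = -sqrt(C1 + a^2)
 v(a) = sqrt(C1 + a^2)


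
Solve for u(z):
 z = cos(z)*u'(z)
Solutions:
 u(z) = C1 + Integral(z/cos(z), z)


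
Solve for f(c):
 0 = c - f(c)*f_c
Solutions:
 f(c) = -sqrt(C1 + c^2)
 f(c) = sqrt(C1 + c^2)


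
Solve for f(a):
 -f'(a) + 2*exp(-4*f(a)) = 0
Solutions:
 f(a) = log(-I*(C1 + 8*a)^(1/4))
 f(a) = log(I*(C1 + 8*a)^(1/4))
 f(a) = log(-(C1 + 8*a)^(1/4))
 f(a) = log(C1 + 8*a)/4


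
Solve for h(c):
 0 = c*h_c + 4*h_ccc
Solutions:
 h(c) = C1 + Integral(C2*airyai(-2^(1/3)*c/2) + C3*airybi(-2^(1/3)*c/2), c)


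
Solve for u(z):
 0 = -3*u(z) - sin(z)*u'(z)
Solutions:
 u(z) = C1*(cos(z) + 1)^(3/2)/(cos(z) - 1)^(3/2)


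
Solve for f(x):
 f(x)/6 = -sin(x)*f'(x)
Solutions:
 f(x) = C1*(cos(x) + 1)^(1/12)/(cos(x) - 1)^(1/12)


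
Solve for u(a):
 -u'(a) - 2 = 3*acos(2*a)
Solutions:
 u(a) = C1 - 3*a*acos(2*a) - 2*a + 3*sqrt(1 - 4*a^2)/2


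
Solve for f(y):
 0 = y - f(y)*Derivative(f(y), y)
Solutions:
 f(y) = -sqrt(C1 + y^2)
 f(y) = sqrt(C1 + y^2)


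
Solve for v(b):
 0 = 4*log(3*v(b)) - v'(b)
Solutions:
 -Integral(1/(log(_y) + log(3)), (_y, v(b)))/4 = C1 - b


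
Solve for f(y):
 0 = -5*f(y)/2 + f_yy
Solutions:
 f(y) = C1*exp(-sqrt(10)*y/2) + C2*exp(sqrt(10)*y/2)


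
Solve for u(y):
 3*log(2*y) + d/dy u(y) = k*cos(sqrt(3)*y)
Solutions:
 u(y) = C1 + sqrt(3)*k*sin(sqrt(3)*y)/3 - 3*y*log(y) - 3*y*log(2) + 3*y


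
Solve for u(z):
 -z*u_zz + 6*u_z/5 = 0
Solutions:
 u(z) = C1 + C2*z^(11/5)


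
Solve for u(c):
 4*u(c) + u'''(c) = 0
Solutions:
 u(c) = C3*exp(-2^(2/3)*c) + (C1*sin(2^(2/3)*sqrt(3)*c/2) + C2*cos(2^(2/3)*sqrt(3)*c/2))*exp(2^(2/3)*c/2)


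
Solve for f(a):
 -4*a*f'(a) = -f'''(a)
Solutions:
 f(a) = C1 + Integral(C2*airyai(2^(2/3)*a) + C3*airybi(2^(2/3)*a), a)


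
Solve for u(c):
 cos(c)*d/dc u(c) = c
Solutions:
 u(c) = C1 + Integral(c/cos(c), c)


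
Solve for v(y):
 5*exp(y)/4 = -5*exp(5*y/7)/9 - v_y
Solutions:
 v(y) = C1 - 7*exp(5*y/7)/9 - 5*exp(y)/4


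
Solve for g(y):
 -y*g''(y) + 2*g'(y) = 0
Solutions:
 g(y) = C1 + C2*y^3


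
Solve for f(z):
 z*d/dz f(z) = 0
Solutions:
 f(z) = C1


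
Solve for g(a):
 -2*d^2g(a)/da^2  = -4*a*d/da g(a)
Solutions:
 g(a) = C1 + C2*erfi(a)


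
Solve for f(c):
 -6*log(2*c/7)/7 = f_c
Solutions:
 f(c) = C1 - 6*c*log(c)/7 - 6*c*log(2)/7 + 6*c/7 + 6*c*log(7)/7


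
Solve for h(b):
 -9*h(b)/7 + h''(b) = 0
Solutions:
 h(b) = C1*exp(-3*sqrt(7)*b/7) + C2*exp(3*sqrt(7)*b/7)


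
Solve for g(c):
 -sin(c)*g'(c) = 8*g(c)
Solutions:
 g(c) = C1*(cos(c)^4 + 4*cos(c)^3 + 6*cos(c)^2 + 4*cos(c) + 1)/(cos(c)^4 - 4*cos(c)^3 + 6*cos(c)^2 - 4*cos(c) + 1)


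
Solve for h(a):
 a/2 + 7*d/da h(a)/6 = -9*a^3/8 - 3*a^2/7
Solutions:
 h(a) = C1 - 27*a^4/112 - 6*a^3/49 - 3*a^2/14


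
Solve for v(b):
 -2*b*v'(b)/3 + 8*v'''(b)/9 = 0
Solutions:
 v(b) = C1 + Integral(C2*airyai(6^(1/3)*b/2) + C3*airybi(6^(1/3)*b/2), b)


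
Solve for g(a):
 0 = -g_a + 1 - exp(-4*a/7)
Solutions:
 g(a) = C1 + a + 7*exp(-4*a/7)/4


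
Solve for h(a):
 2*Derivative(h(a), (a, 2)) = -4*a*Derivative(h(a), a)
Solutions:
 h(a) = C1 + C2*erf(a)


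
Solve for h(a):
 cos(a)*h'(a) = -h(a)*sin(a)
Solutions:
 h(a) = C1*cos(a)


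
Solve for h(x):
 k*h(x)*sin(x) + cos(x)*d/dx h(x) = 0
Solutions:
 h(x) = C1*exp(k*log(cos(x)))


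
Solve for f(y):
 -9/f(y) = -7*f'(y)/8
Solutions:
 f(y) = -sqrt(C1 + 1008*y)/7
 f(y) = sqrt(C1 + 1008*y)/7


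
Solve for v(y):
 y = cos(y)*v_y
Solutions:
 v(y) = C1 + Integral(y/cos(y), y)


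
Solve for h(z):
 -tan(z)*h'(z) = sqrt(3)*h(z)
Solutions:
 h(z) = C1/sin(z)^(sqrt(3))


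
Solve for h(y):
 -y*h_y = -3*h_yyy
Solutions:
 h(y) = C1 + Integral(C2*airyai(3^(2/3)*y/3) + C3*airybi(3^(2/3)*y/3), y)


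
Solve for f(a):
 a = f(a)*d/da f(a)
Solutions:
 f(a) = -sqrt(C1 + a^2)
 f(a) = sqrt(C1 + a^2)


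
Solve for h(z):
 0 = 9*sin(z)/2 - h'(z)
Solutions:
 h(z) = C1 - 9*cos(z)/2


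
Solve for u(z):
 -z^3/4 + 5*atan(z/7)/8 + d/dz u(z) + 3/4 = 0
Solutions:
 u(z) = C1 + z^4/16 - 5*z*atan(z/7)/8 - 3*z/4 + 35*log(z^2 + 49)/16


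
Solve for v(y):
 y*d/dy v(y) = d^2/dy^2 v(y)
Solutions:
 v(y) = C1 + C2*erfi(sqrt(2)*y/2)


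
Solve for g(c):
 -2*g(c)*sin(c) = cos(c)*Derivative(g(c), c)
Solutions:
 g(c) = C1*cos(c)^2


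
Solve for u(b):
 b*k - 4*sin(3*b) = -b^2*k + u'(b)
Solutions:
 u(b) = C1 + b^3*k/3 + b^2*k/2 + 4*cos(3*b)/3


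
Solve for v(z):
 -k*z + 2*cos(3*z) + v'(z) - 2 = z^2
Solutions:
 v(z) = C1 + k*z^2/2 + z^3/3 + 2*z - 2*sin(3*z)/3


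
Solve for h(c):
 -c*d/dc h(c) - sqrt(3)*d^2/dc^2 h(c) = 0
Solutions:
 h(c) = C1 + C2*erf(sqrt(2)*3^(3/4)*c/6)


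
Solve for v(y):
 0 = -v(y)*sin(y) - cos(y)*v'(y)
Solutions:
 v(y) = C1*cos(y)


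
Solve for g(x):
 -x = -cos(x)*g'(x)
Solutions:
 g(x) = C1 + Integral(x/cos(x), x)


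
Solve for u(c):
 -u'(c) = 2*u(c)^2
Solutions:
 u(c) = 1/(C1 + 2*c)


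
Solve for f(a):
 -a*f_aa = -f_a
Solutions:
 f(a) = C1 + C2*a^2


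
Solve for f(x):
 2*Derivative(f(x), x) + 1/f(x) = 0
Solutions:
 f(x) = -sqrt(C1 - x)
 f(x) = sqrt(C1 - x)


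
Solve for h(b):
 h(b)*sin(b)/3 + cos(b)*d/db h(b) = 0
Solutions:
 h(b) = C1*cos(b)^(1/3)


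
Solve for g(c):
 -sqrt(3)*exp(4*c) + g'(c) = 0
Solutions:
 g(c) = C1 + sqrt(3)*exp(4*c)/4


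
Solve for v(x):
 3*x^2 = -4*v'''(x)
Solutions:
 v(x) = C1 + C2*x + C3*x^2 - x^5/80


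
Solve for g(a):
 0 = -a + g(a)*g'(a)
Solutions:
 g(a) = -sqrt(C1 + a^2)
 g(a) = sqrt(C1 + a^2)


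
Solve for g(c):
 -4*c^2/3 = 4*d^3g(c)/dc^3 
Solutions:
 g(c) = C1 + C2*c + C3*c^2 - c^5/180


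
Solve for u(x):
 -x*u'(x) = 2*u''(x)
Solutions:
 u(x) = C1 + C2*erf(x/2)


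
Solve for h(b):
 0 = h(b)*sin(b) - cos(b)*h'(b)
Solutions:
 h(b) = C1/cos(b)


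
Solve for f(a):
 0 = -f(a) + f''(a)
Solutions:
 f(a) = C1*exp(-a) + C2*exp(a)


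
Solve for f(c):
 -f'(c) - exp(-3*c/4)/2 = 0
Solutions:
 f(c) = C1 + 2*exp(-3*c/4)/3


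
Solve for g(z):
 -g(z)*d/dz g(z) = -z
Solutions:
 g(z) = -sqrt(C1 + z^2)
 g(z) = sqrt(C1 + z^2)


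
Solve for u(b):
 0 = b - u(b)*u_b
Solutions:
 u(b) = -sqrt(C1 + b^2)
 u(b) = sqrt(C1 + b^2)


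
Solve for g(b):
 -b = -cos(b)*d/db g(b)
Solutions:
 g(b) = C1 + Integral(b/cos(b), b)


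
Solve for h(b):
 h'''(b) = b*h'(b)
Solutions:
 h(b) = C1 + Integral(C2*airyai(b) + C3*airybi(b), b)


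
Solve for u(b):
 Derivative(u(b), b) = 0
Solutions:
 u(b) = C1


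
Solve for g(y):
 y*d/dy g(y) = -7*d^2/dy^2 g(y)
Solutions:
 g(y) = C1 + C2*erf(sqrt(14)*y/14)


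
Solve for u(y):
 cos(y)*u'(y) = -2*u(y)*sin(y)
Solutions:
 u(y) = C1*cos(y)^2


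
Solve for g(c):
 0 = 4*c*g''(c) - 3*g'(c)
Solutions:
 g(c) = C1 + C2*c^(7/4)


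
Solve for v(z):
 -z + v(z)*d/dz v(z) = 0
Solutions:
 v(z) = -sqrt(C1 + z^2)
 v(z) = sqrt(C1 + z^2)


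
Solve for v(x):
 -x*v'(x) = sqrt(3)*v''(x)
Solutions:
 v(x) = C1 + C2*erf(sqrt(2)*3^(3/4)*x/6)


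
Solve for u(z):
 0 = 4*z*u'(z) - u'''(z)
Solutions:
 u(z) = C1 + Integral(C2*airyai(2^(2/3)*z) + C3*airybi(2^(2/3)*z), z)


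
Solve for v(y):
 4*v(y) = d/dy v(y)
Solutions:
 v(y) = C1*exp(4*y)


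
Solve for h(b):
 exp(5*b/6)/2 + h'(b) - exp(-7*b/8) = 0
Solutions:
 h(b) = C1 - 3*exp(5*b/6)/5 - 8*exp(-7*b/8)/7


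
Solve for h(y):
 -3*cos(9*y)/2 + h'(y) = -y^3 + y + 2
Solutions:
 h(y) = C1 - y^4/4 + y^2/2 + 2*y + sin(9*y)/6


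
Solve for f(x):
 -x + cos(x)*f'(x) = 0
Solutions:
 f(x) = C1 + Integral(x/cos(x), x)


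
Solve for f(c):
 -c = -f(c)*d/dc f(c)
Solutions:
 f(c) = -sqrt(C1 + c^2)
 f(c) = sqrt(C1 + c^2)


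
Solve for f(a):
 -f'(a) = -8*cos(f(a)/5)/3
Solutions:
 -8*a/3 - 5*log(sin(f(a)/5) - 1)/2 + 5*log(sin(f(a)/5) + 1)/2 = C1


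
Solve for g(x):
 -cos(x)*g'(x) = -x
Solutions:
 g(x) = C1 + Integral(x/cos(x), x)


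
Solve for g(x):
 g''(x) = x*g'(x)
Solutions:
 g(x) = C1 + C2*erfi(sqrt(2)*x/2)


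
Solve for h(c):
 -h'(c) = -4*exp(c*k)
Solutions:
 h(c) = C1 + 4*exp(c*k)/k


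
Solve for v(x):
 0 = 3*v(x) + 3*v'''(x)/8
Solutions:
 v(x) = C3*exp(-2*x) + (C1*sin(sqrt(3)*x) + C2*cos(sqrt(3)*x))*exp(x)


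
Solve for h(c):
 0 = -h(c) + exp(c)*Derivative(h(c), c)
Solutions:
 h(c) = C1*exp(-exp(-c))


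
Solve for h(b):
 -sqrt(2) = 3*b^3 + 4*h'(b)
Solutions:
 h(b) = C1 - 3*b^4/16 - sqrt(2)*b/4


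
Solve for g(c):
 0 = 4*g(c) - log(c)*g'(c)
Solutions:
 g(c) = C1*exp(4*li(c))


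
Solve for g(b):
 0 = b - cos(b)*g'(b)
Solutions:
 g(b) = C1 + Integral(b/cos(b), b)


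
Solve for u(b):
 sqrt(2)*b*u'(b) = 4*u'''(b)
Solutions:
 u(b) = C1 + Integral(C2*airyai(sqrt(2)*b/2) + C3*airybi(sqrt(2)*b/2), b)


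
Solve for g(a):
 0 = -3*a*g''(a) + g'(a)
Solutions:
 g(a) = C1 + C2*a^(4/3)


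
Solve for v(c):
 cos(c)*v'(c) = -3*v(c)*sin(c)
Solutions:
 v(c) = C1*cos(c)^3


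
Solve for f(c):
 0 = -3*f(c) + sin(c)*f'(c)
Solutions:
 f(c) = C1*(cos(c) - 1)^(3/2)/(cos(c) + 1)^(3/2)


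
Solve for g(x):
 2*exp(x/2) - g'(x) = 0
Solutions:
 g(x) = C1 + 4*exp(x/2)


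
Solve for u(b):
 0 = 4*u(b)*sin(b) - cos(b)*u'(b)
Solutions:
 u(b) = C1/cos(b)^4


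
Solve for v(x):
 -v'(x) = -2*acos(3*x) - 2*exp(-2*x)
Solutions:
 v(x) = C1 + 2*x*acos(3*x) - 2*sqrt(1 - 9*x^2)/3 - exp(-2*x)


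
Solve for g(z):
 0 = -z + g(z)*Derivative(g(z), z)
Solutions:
 g(z) = -sqrt(C1 + z^2)
 g(z) = sqrt(C1 + z^2)


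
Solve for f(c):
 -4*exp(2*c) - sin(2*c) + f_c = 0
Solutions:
 f(c) = C1 + 2*exp(2*c) - cos(2*c)/2


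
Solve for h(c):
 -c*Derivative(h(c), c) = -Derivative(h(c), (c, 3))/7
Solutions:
 h(c) = C1 + Integral(C2*airyai(7^(1/3)*c) + C3*airybi(7^(1/3)*c), c)


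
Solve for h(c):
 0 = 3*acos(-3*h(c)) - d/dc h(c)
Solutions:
 Integral(1/acos(-3*_y), (_y, h(c))) = C1 + 3*c


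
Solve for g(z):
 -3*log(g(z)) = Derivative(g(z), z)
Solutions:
 li(g(z)) = C1 - 3*z


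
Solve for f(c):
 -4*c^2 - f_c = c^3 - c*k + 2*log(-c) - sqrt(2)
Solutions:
 f(c) = C1 - c^4/4 - 4*c^3/3 + c^2*k/2 - 2*c*log(-c) + c*(sqrt(2) + 2)


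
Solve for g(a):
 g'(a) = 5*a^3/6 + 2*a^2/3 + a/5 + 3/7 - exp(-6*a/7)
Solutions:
 g(a) = C1 + 5*a^4/24 + 2*a^3/9 + a^2/10 + 3*a/7 + 7*exp(-6*a/7)/6


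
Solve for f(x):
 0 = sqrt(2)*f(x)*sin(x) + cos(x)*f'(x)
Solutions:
 f(x) = C1*cos(x)^(sqrt(2))


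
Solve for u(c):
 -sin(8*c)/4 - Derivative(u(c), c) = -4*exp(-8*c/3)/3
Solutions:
 u(c) = C1 + cos(8*c)/32 - exp(-8*c/3)/2


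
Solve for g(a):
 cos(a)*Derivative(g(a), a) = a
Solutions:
 g(a) = C1 + Integral(a/cos(a), a)


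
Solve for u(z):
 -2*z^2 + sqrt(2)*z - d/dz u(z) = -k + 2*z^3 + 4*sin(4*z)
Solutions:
 u(z) = C1 + k*z - z^4/2 - 2*z^3/3 + sqrt(2)*z^2/2 + cos(4*z)


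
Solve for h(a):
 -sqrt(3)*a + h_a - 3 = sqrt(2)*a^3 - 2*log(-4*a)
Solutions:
 h(a) = C1 + sqrt(2)*a^4/4 + sqrt(3)*a^2/2 - 2*a*log(-a) + a*(5 - 4*log(2))


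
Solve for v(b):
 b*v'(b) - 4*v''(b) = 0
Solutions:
 v(b) = C1 + C2*erfi(sqrt(2)*b/4)


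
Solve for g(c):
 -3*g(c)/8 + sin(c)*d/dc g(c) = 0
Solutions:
 g(c) = C1*(cos(c) - 1)^(3/16)/(cos(c) + 1)^(3/16)


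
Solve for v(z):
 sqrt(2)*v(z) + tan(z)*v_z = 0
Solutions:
 v(z) = C1/sin(z)^(sqrt(2))


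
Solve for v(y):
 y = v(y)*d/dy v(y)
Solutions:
 v(y) = -sqrt(C1 + y^2)
 v(y) = sqrt(C1 + y^2)


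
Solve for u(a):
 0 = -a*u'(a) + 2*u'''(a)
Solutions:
 u(a) = C1 + Integral(C2*airyai(2^(2/3)*a/2) + C3*airybi(2^(2/3)*a/2), a)


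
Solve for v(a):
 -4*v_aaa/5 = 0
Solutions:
 v(a) = C1 + C2*a + C3*a^2


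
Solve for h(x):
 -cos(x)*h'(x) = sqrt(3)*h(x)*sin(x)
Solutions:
 h(x) = C1*cos(x)^(sqrt(3))


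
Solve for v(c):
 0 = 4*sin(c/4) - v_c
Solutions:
 v(c) = C1 - 16*cos(c/4)


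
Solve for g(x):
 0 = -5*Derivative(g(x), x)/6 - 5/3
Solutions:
 g(x) = C1 - 2*x


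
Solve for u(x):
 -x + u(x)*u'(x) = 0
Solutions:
 u(x) = -sqrt(C1 + x^2)
 u(x) = sqrt(C1 + x^2)


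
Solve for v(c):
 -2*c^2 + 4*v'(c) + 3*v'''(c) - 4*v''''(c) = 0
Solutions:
 v(c) = C1 + C2*exp(c*(-(8*sqrt(17) + 33)^(1/3) - 1/(8*sqrt(17) + 33)^(1/3) + 2)/8)*sin(sqrt(3)*c*(-(8*sqrt(17) + 33)^(1/3) + (8*sqrt(17) + 33)^(-1/3))/8) + C3*exp(c*(-(8*sqrt(17) + 33)^(1/3) - 1/(8*sqrt(17) + 33)^(1/3) + 2)/8)*cos(sqrt(3)*c*(-(8*sqrt(17) + 33)^(1/3) + (8*sqrt(17) + 33)^(-1/3))/8) + C4*exp(c*((8*sqrt(17) + 33)^(-1/3) + 1 + (8*sqrt(17) + 33)^(1/3))/4) + c^3/6 - 3*c/4


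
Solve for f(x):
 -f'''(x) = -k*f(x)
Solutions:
 f(x) = C1*exp(k^(1/3)*x) + C2*exp(k^(1/3)*x*(-1 + sqrt(3)*I)/2) + C3*exp(-k^(1/3)*x*(1 + sqrt(3)*I)/2)


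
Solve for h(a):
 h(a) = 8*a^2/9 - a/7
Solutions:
 h(a) = a*(56*a - 9)/63


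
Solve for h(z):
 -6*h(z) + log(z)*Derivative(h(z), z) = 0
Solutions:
 h(z) = C1*exp(6*li(z))


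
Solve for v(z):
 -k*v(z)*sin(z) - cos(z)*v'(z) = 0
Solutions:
 v(z) = C1*exp(k*log(cos(z)))


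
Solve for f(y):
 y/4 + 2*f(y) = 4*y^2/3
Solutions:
 f(y) = y*(16*y - 3)/24


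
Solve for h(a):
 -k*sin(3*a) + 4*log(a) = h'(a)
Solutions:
 h(a) = C1 + 4*a*log(a) - 4*a + k*cos(3*a)/3


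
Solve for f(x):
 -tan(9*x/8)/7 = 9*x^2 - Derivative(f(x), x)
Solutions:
 f(x) = C1 + 3*x^3 - 8*log(cos(9*x/8))/63


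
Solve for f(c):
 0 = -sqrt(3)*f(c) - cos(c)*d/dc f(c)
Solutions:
 f(c) = C1*(sin(c) - 1)^(sqrt(3)/2)/(sin(c) + 1)^(sqrt(3)/2)


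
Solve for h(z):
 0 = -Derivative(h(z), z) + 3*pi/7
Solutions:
 h(z) = C1 + 3*pi*z/7


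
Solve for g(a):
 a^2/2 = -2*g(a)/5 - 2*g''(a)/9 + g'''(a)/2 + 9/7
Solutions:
 g(a) = C1*exp(a*(-2^(1/3)*5^(2/3)*(81*sqrt(60009) + 19843)^(1/3) - 40*2^(2/3)*5^(1/3)/(81*sqrt(60009) + 19843)^(1/3) + 40)/270)*sin(10^(1/3)*sqrt(3)*a*(-5^(1/3)*(81*sqrt(60009) + 19843)^(1/3) + 40*2^(1/3)/(81*sqrt(60009) + 19843)^(1/3))/270) + C2*exp(a*(-2^(1/3)*5^(2/3)*(81*sqrt(60009) + 19843)^(1/3) - 40*2^(2/3)*5^(1/3)/(81*sqrt(60009) + 19843)^(1/3) + 40)/270)*cos(10^(1/3)*sqrt(3)*a*(-5^(1/3)*(81*sqrt(60009) + 19843)^(1/3) + 40*2^(1/3)/(81*sqrt(60009) + 19843)^(1/3))/270) + C3*exp(a*(40*2^(2/3)*5^(1/3)/(81*sqrt(60009) + 19843)^(1/3) + 20 + 2^(1/3)*5^(2/3)*(81*sqrt(60009) + 19843)^(1/3))/135) - 5*a^2/4 + 290/63
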